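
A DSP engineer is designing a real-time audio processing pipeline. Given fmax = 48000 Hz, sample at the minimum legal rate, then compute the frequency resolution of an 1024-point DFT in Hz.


Step 1 — Nyquist sampling rate:
fs = 2 * fmax = 2 * 48000 = 96000 Hz

Step 2 — DFT bin spacing:
df = fs / N = 96000 / 1024 = 93.75 Hz

93.75 Hz


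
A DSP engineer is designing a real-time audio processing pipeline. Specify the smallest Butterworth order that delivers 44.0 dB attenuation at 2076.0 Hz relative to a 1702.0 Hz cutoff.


Butterworth filter order formula:
n = log10(10^(A/10) - 1) / (2 * log10(f_stop/f_pass))
10^(44.0/10) - 1 = 25117.8643
f_stop/f_pass = 2076.0 / 1702.0 = 1.2197
n = 25.5019 -> ceil = 26

26


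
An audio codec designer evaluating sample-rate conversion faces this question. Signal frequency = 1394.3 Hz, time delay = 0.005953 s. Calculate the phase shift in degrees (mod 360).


Phase shift from frequency and time delay:
phi = 360 * f * t_delay
    = 360 * 1394.3 * 0.005953
    = 2988.1 degrees
    mod 360 = 108.1 degrees

108.1 degrees


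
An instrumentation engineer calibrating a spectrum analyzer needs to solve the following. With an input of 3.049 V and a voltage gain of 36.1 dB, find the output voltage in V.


Output voltage from dB gain:
V_out = V_in * 10^(gain_dB / 20)
      = 3.049 * 10^(36.1 / 20)
      = 3.049 * 63.826349
      = 194.6065 V

194.6065 V


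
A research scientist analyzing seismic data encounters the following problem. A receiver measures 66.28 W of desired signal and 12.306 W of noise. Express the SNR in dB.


SNR in decibels:
SNR = 10 * log10(Ps / Pn)
    = 10 * log10(66.28 / 12.306)
    = 10 * log10(5.386)
    = 10 * 0.7313
    = 7.31 dB

7.31 dB


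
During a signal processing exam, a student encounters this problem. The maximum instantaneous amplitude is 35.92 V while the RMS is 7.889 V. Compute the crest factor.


Crest factor is the ratio of peak to RMS:
CF = V_peak / V_rms
   = 35.92 / 7.889
   = 4.5532

4.5532


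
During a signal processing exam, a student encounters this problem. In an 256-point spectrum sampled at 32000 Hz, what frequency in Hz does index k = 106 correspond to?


Frequency of DFT bin k:
f_k = k * fs / N
    = 106 * 32000 / 256
    = 3392000 / 256
    = 13250.0 Hz

13250.0 Hz


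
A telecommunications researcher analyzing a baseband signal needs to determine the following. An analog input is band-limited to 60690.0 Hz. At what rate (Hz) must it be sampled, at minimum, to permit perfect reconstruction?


The Nyquist rate is twice the maximum frequency component.
fs_min = 2 * fmax
      = 2 * 60690.0
      = 121380.0 Hz

121380.0


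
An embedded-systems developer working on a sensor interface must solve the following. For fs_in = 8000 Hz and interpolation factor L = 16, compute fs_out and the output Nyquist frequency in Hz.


Step 1 — output sample rate after interpolation by L:
fs_out = L * fs_in = 16 * 8000 = 128000 Hz

Step 2 — Nyquist frequency of the output stream:
f_Nyq = fs_out / 2 = 128000 / 2 = 64000.0 Hz

fs_out = 128000 Hz; f_Nyquist = 64000.0 Hz


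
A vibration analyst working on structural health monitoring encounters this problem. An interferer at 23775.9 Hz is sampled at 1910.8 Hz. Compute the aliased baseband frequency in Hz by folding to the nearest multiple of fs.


Compute the nearest integer multiple of fs to the signal:
n = round(23775.9 / 1910.8) = 12
f_alias = |23775.9 - 12 * 1910.8|
        = |23775.9 - 22929.6|
        = 846.3 Hz

846.3


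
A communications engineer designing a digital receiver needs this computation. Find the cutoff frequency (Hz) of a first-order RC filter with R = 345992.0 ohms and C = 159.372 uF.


Cutoff frequency of a first-order RC filter:
fc = 1 / (2 * pi * R * C)
C = 159.372 uF = 0.000159372 F
fc = 1 / (2 * pi * 345992.0 * 0.000159372)
   = 1 / 346.46386692597
   = 0.002886 Hz

0.002886 Hz


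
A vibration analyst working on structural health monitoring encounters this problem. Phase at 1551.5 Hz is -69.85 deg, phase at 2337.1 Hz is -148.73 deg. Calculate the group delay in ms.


Group delay from phase difference:
tau = -d(phi)/d(omega)
d(phi) = -78.88 deg = -1.376716 rad
d(omega) = 2*pi*(2337.1 - 1551.5) = 4936.0704 rad/s
tau = -(-1.376716) / 4936.0704
    = 0.2789 ms

0.2789 ms


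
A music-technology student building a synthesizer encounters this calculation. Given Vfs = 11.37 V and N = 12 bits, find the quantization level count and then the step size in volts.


Step 1 — number of quantization levels:
L = 2^N = 2^12 = 4096

Step 2 — LSB step size:
delta = Vfs / L
      = 11.37 / 4096
      = 0.00277588 V

Levels = 4096; step size = 0.00277588 V


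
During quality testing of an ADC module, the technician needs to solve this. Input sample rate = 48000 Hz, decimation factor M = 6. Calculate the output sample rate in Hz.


Decimation reduces the sample rate:
fs_out = fs_in / M
       = 48000 / 6
       = 8000.0 Hz

8000.0 Hz


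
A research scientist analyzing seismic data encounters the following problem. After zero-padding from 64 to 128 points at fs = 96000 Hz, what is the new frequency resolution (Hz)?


Frequency resolution after zero-padding:
N_padded = 64 * 2 = 128
df = fs / N_padded
   = 96000 / 128
   = 750.0 Hz

750.0 Hz


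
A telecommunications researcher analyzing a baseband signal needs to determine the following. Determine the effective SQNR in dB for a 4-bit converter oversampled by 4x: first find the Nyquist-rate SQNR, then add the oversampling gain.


Step 1 — baseline SQNR at Nyquist:
SQNR_base = 6.02*N + 1.76
          = 6.02*4 + 1.76
          = 25.84 dB

Step 2 — oversampling processing gain:
G = 10*log10(OSR) = 10*log10(4) = 6.02 dB

Step 3 — total:
SQNR_total = 25.84 + 6.02 = 31.86 dB

Base SQNR = 25.84 dB; oversampled SQNR = 31.86 dB


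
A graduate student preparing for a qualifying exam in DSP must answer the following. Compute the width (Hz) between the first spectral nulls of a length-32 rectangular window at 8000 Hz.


Main lobe width for a rectangular window:
Width = 2 * fs / N
      = 2 * 8000 / 32
      = 16000 / 32
      = 500.0 Hz

500.0 Hz


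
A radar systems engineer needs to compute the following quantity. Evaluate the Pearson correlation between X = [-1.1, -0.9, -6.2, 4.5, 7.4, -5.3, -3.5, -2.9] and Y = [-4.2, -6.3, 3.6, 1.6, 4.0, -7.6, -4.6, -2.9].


Pearson correlation coefficient (population):
r = cov(X,Y) / (std(X) * std(Y))
Mean X = -1.0, Mean Y = -2.05
Cov(X,Y) = 9.145
Std(X) = 4.418993, Std(Y) = 4.221374
r = 0.4902

0.4902


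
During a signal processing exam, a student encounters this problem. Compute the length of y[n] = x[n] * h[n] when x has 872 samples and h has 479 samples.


Linear convolution output length:
L = N + M - 1
  = 872 + 479 - 1
  = 1350 samples

1350


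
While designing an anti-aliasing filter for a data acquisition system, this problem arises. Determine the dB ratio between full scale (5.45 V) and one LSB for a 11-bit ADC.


Dynamic range from full-scale to LSB:
V_min = V_max / 2^bits = 5.45 / 2^11
DR = 20 * log10(V_max / V_min)
   = 20 * log10(2^11)
   = 20 * 11 * log10(2)
   = 66.23 dB

66.23 dB


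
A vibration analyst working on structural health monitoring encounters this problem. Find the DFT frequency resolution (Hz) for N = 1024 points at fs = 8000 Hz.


DFT frequency resolution:
df = fs / N
   = 8000 / 1024
   = 7.8125 Hz

7.8125 Hz


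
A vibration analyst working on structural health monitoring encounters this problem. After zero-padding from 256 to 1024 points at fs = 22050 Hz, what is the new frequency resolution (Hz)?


Frequency resolution after zero-padding:
N_padded = 256 * 4 = 1024
df = fs / N_padded
   = 22050 / 1024
   = 21.5332 Hz

21.5332 Hz


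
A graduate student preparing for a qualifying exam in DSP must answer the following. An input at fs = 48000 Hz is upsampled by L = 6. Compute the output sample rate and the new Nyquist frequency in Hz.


Step 1 — output sample rate after interpolation by L:
fs_out = L * fs_in = 6 * 48000 = 288000 Hz

Step 2 — Nyquist frequency of the output stream:
f_Nyq = fs_out / 2 = 288000 / 2 = 144000.0 Hz

fs_out = 288000 Hz; f_Nyquist = 144000.0 Hz


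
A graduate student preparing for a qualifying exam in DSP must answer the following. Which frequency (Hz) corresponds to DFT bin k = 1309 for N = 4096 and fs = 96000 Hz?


Frequency of DFT bin k:
f_k = k * fs / N
    = 1309 * 96000 / 4096
    = 125664000 / 4096
    = 30679.688 Hz

30679.688 Hz


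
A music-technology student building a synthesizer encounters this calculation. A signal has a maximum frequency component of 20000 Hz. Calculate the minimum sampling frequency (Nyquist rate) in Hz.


The Nyquist rate is twice the maximum frequency component.
fs_min = 2 * fmax
      = 2 * 20000
      = 40000 Hz

40000


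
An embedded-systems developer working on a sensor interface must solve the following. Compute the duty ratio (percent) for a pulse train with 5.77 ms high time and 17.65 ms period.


Duty cycle as a percentage:
DC = (t_on / T) * 100
   = (5.77 / 17.65) * 100
   = 0.326912 * 100
   = 32.69 %

32.69 %


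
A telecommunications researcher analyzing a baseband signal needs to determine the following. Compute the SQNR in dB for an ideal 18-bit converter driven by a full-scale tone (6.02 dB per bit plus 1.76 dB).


Theoretical SNR for a full-scale sinusoid:
SNR = 6.02 * N + 1.76
    = 6.02 * 18 + 1.76
    = 108.36 + 1.76
    = 110.12 dB

110.12 dB


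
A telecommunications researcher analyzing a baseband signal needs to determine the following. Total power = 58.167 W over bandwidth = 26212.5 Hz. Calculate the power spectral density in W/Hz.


Power spectral density:
PSD = P / BW
    = 58.167 / 26212.5
    = 0.00221906 W/Hz

0.00221906 W/Hz


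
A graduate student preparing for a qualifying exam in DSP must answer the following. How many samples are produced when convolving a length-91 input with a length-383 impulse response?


Linear convolution output length:
L = N + M - 1
  = 91 + 383 - 1
  = 473 samples

473


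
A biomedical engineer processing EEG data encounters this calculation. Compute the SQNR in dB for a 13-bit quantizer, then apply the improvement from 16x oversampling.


Step 1 — baseline SQNR at Nyquist:
SQNR_base = 6.02*N + 1.76
          = 6.02*13 + 1.76
          = 80.02 dB

Step 2 — oversampling processing gain:
G = 10*log10(OSR) = 10*log10(16) = 12.04 dB

Step 3 — total:
SQNR_total = 80.02 + 12.04 = 92.06 dB

Base SQNR = 80.02 dB; oversampled SQNR = 92.06 dB


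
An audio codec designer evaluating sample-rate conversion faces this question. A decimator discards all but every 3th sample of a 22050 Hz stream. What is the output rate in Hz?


Decimation reduces the sample rate:
fs_out = fs_in / M
       = 22050 / 3
       = 7350.0 Hz

7350.0 Hz


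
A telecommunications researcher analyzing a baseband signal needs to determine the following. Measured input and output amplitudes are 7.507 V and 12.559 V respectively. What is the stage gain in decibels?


Voltage gain in dB:
G = 20 * log10(Vout / Vin)
  = 20 * log10(12.559 / 7.507)
  = 20 * log10(1.672972)
  = 20 * 0.223489
  = 4.47 dB

4.47 dB


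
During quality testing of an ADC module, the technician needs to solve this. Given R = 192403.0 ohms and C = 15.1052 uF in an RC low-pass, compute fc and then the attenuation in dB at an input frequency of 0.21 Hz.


Step 1 — cutoff frequency:
fc = 1 / (2*pi*R*C)
C = 15.1052 uF = 1.51052e-05 F
fc = 1 / (2*pi*192403.0*1.51052e-05)
   = 0.0547623 Hz

Step 2 — magnitude at f = 0.21 Hz:
|H(f)| = 1 / sqrt(1 + (f/fc)^2)
f/fc = 0.21 / 0.0547623 = 3.834755
|H| = 1 / sqrt(1 + 14.705346) = 0.2523343
|H|_dB = 20*log10(0.2523343) = -11.96 dB

fc = 0.0547623 Hz; |H(0.21 Hz)| = -11.96 dB


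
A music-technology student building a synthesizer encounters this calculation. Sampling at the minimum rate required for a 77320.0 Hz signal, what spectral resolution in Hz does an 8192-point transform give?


Step 1 — Nyquist sampling rate:
fs = 2 * fmax = 2 * 77320.0 = 154640.0 Hz

Step 2 — DFT bin spacing:
df = fs / N = 154640.0 / 8192 = 18.877 Hz

18.877 Hz


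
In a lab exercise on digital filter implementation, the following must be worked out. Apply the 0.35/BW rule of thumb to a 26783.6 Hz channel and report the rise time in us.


Rise time from bandwidth relationship:
tr = 0.35 / BW
   = 0.35 / 26783.6
   = 1.306769814e-05 s
   = 13.0677 us

13.0677 us


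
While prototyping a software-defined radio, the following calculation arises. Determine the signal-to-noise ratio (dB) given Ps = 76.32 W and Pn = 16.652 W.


SNR in decibels:
SNR = 10 * log10(Ps / Pn)
    = 10 * log10(76.32 / 16.652)
    = 10 * log10(4.5832)
    = 10 * 0.6612
    = 6.61 dB

6.61 dB


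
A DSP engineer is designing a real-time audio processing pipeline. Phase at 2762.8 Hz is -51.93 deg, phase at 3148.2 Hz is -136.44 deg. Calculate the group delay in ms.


Group delay from phase difference:
tau = -d(phi)/d(omega)
d(phi) = -84.51 deg = -1.474978 rad
d(omega) = 2*pi*(3148.2 - 2762.8) = 2421.5396 rad/s
tau = -(-1.474978) / 2421.5396
    = 0.6091 ms

0.6091 ms


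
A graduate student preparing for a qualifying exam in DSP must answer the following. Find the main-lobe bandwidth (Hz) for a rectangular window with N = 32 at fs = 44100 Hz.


Main lobe width for a rectangular window:
Width = 2 * fs / N
      = 2 * 44100 / 32
      = 88200 / 32
      = 2756.25 Hz

2756.25 Hz


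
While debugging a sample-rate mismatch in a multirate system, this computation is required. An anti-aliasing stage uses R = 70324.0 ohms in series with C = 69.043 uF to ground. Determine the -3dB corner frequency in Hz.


Cutoff frequency of a first-order RC filter:
fc = 1 / (2 * pi * R * C)
C = 69.043 uF = 6.9043e-05 F
fc = 1 / (2 * pi * 70324.0 * 6.9043e-05)
   = 1 / 30.507251849517
   = 0.032779 Hz

0.032779 Hz


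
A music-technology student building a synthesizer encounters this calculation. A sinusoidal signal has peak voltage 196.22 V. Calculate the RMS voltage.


RMS voltage for a sinusoidal waveform:
V_rms = V_peak / sqrt(2)
      = 196.22 / 1.414214
      = 138.748 V

138.748 V


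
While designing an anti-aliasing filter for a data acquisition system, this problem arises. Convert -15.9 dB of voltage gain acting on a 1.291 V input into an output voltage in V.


Output voltage from dB gain:
V_out = V_in * 10^(gain_dB / 20)
      = 1.291 * 10^(-15.9 / 20)
      = 1.291 * 0.160325
      = 0.207 V

0.207 V


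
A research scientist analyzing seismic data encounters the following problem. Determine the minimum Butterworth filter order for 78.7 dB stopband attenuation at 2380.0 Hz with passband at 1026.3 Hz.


Butterworth filter order formula:
n = log10(10^(A/10) - 1) / (2 * log10(f_stop/f_pass))
10^(78.7/10) - 1 = 74131023.1301
f_stop/f_pass = 2380.0 / 1026.3 = 2.319
n = 10.7719 -> ceil = 11

11


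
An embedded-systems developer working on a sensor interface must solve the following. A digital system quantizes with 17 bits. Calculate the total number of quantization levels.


Number of quantization levels = 2^N
= 2^17
= 131072

131072


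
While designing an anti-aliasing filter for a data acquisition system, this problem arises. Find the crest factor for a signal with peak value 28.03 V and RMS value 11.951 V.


Crest factor is the ratio of peak to RMS:
CF = V_peak / V_rms
   = 28.03 / 11.951
   = 2.3454

2.3454


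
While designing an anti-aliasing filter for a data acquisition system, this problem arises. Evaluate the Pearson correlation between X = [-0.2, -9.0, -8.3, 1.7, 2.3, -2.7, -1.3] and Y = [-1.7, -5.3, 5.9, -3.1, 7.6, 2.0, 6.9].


Pearson correlation coefficient (population):
r = cov(X,Y) / (std(X) * std(Y))
Mean X = -2.5, Mean Y = 1.7571
Cov(X,Y) = 3.951429
Std(X) = 4.197618, Std(Y) = 4.827853
r = 0.195

0.195


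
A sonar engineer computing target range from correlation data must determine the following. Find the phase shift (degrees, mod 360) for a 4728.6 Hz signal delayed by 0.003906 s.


Phase shift from frequency and time delay:
phi = 360 * f * t_delay
    = 360 * 4728.6 * 0.003906
    = 6649.17 degrees
    mod 360 = 169.17 degrees

169.17 degrees


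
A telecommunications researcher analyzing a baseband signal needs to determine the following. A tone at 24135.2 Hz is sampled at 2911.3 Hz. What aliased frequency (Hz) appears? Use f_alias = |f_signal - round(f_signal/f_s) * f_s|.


Compute the nearest integer multiple of fs to the signal:
n = round(24135.2 / 2911.3) = 8
f_alias = |24135.2 - 8 * 2911.3|
        = |24135.2 - 23290.4|
        = 844.8 Hz

844.8


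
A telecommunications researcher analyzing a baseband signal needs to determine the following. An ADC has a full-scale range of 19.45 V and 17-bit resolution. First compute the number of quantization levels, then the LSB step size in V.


Step 1 — number of quantization levels:
L = 2^N = 2^17 = 131072

Step 2 — LSB step size:
delta = Vfs / L
      = 19.45 / 131072
      = 0.00014839 V

Levels = 131072; step size = 0.00014839 V


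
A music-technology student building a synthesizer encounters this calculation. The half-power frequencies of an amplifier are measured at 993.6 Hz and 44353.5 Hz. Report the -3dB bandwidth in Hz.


Bandwidth is the difference of -3dB frequencies:
BW = f_high - f_low
   = 44353.5 - 993.6
   = 43359.9 Hz

43359.9 Hz


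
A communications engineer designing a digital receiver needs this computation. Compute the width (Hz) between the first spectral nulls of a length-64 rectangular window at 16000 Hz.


Main lobe width for a rectangular window:
Width = 2 * fs / N
      = 2 * 16000 / 64
      = 32000 / 64
      = 500.0 Hz

500.0 Hz


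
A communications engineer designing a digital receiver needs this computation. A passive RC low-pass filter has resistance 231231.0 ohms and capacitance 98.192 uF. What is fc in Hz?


Cutoff frequency of a first-order RC filter:
fc = 1 / (2 * pi * R * C)
C = 98.192 uF = 9.8192e-05 F
fc = 1 / (2 * pi * 231231.0 * 9.8192e-05)
   = 1 / 142.65993823949
   = 0.00701 Hz

0.00701 Hz


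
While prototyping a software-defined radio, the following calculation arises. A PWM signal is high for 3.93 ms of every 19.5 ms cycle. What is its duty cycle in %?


Duty cycle as a percentage:
DC = (t_on / T) * 100
   = (3.93 / 19.5) * 100
   = 0.201538 * 100
   = 20.15 %

20.15 %


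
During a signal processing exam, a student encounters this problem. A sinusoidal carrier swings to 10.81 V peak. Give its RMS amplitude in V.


RMS voltage for a sinusoidal waveform:
V_rms = V_peak / sqrt(2)
      = 10.81 / 1.414214
      = 7.644 V

7.644 V


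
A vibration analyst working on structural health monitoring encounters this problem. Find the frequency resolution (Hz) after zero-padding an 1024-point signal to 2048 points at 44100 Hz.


Frequency resolution after zero-padding:
N_padded = 1024 * 2 = 2048
df = fs / N_padded
   = 44100 / 2048
   = 21.5332 Hz

21.5332 Hz


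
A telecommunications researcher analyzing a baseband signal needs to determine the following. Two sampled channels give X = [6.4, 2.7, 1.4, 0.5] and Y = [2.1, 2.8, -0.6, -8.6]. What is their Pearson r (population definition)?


Pearson correlation coefficient (population):
r = cov(X,Y) / (std(X) * std(Y))
Mean X = 2.75, Mean Y = -1.075
Cov(X,Y) = 6.92125
Std(X) = 2.247777, Std(Y) = 4.526243
r = 0.6803

0.6803


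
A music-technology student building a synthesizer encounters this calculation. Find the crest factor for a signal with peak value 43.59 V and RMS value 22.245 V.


Crest factor is the ratio of peak to RMS:
CF = V_peak / V_rms
   = 43.59 / 22.245
   = 1.9595

1.9595


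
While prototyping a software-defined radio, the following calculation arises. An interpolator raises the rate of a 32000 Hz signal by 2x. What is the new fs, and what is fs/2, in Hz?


Step 1 — output sample rate after interpolation by L:
fs_out = L * fs_in = 2 * 32000 = 64000 Hz

Step 2 — Nyquist frequency of the output stream:
f_Nyq = fs_out / 2 = 64000 / 2 = 32000.0 Hz

fs_out = 64000 Hz; f_Nyquist = 32000.0 Hz


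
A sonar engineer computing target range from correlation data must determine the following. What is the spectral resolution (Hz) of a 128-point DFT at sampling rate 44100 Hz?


DFT frequency resolution:
df = fs / N
   = 44100 / 128
   = 344.5312 Hz

344.5312 Hz


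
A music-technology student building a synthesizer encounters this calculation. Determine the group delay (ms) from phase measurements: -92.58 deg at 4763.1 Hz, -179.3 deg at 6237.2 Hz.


Group delay from phase difference:
tau = -d(phi)/d(omega)
d(phi) = -86.72 deg = -1.51355 rad
d(omega) = 2*pi*(6237.2 - 4763.1) = 9262.0435 rad/s
tau = -(-1.51355) / 9262.0435
    = 0.1634 ms

0.1634 ms


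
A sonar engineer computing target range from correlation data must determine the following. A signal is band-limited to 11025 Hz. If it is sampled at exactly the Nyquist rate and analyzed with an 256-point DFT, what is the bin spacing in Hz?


Step 1 — Nyquist sampling rate:
fs = 2 * fmax = 2 * 11025 = 22050 Hz

Step 2 — DFT bin spacing:
df = fs / N = 22050 / 256 = 86.1328 Hz

86.1328 Hz


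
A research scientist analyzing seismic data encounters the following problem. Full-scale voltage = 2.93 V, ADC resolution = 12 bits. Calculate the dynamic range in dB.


Dynamic range from full-scale to LSB:
V_min = V_max / 2^bits = 2.93 / 2^12
DR = 20 * log10(V_max / V_min)
   = 20 * log10(2^12)
   = 20 * 12 * log10(2)
   = 72.25 dB

72.25 dB


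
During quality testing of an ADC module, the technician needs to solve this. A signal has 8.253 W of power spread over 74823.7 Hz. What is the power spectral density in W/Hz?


Power spectral density:
PSD = P / BW
    = 8.253 / 74823.7
    = 0.0001103 W/Hz

0.0001103 W/Hz


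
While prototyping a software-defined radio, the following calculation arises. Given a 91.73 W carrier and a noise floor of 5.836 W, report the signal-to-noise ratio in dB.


SNR in decibels:
SNR = 10 * log10(Ps / Pn)
    = 10 * log10(91.73 / 5.836)
    = 10 * log10(15.718)
    = 10 * 1.1964
    = 11.96 dB

11.96 dB


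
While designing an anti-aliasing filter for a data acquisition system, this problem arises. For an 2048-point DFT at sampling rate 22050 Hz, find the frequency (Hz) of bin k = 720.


Frequency of DFT bin k:
f_k = k * fs / N
    = 720 * 22050 / 2048
    = 15876000 / 2048
    = 7751.953 Hz

7751.953 Hz


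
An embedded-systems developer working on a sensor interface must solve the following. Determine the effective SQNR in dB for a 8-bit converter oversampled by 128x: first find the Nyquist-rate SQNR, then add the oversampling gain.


Step 1 — baseline SQNR at Nyquist:
SQNR_base = 6.02*N + 1.76
          = 6.02*8 + 1.76
          = 49.92 dB

Step 2 — oversampling processing gain:
G = 10*log10(OSR) = 10*log10(128) = 21.07 dB

Step 3 — total:
SQNR_total = 49.92 + 21.07 = 70.99 dB

Base SQNR = 49.92 dB; oversampled SQNR = 70.99 dB


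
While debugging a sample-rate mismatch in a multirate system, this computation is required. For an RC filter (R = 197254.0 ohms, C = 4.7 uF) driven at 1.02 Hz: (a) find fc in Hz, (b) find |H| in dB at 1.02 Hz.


Step 1 — cutoff frequency:
fc = 1 / (2*pi*R*C)
C = 4.7 uF = 4.7e-06 F
fc = 1 / (2*pi*197254.0*4.7e-06)
   = 0.171671 Hz

Step 2 — magnitude at f = 1.02 Hz:
|H(f)| = 1 / sqrt(1 + (f/fc)^2)
f/fc = 1.02 / 0.171671 = 5.941598
|H| = 1 / sqrt(1 + 35.302587) = 0.1659706
|H|_dB = 20*log10(0.1659706) = -15.6 dB

fc = 0.171671 Hz; |H(1.02 Hz)| = -15.6 dB


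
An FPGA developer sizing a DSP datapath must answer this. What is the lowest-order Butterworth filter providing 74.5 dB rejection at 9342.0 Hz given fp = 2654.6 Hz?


Butterworth filter order formula:
n = log10(10^(A/10) - 1) / (2 * log10(f_stop/f_pass))
10^(74.5/10) - 1 = 28183828.3126
f_stop/f_pass = 9342.0 / 2654.6 = 3.5192
n = 6.8168 -> ceil = 7

7


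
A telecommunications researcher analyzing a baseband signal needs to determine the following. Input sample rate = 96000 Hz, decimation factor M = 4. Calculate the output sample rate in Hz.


Decimation reduces the sample rate:
fs_out = fs_in / M
       = 96000 / 4
       = 24000.0 Hz

24000.0 Hz


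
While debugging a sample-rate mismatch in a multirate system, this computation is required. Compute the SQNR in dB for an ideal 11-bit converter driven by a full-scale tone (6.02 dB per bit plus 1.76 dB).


Theoretical SNR for a full-scale sinusoid:
SNR = 6.02 * N + 1.76
    = 6.02 * 11 + 1.76
    = 66.22 + 1.76
    = 67.98 dB

67.98 dB


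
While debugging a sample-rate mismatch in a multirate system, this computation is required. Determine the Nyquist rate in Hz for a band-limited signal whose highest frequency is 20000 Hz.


The Nyquist rate is twice the maximum frequency component.
fs_min = 2 * fmax
      = 2 * 20000
      = 40000 Hz

40000


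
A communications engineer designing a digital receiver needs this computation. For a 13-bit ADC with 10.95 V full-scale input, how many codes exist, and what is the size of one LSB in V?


Step 1 — number of quantization levels:
L = 2^N = 2^13 = 8192

Step 2 — LSB step size:
delta = Vfs / L
      = 10.95 / 8192
      = 0.00133667 V

Levels = 8192; step size = 0.00133667 V


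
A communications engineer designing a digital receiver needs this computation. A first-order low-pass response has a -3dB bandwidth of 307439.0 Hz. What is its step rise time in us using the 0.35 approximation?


Rise time from bandwidth relationship:
tr = 0.35 / BW
   = 0.35 / 307439.0
   = 1.138437218e-06 s
   = 1.1384 us

1.1384 us


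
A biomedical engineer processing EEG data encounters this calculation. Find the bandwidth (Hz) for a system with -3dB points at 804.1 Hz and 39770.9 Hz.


Bandwidth is the difference of -3dB frequencies:
BW = f_high - f_low
   = 39770.9 - 804.1
   = 38966.8 Hz

38966.8 Hz


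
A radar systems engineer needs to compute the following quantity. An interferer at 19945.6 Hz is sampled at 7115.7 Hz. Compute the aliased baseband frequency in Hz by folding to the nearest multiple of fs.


Compute the nearest integer multiple of fs to the signal:
n = round(19945.6 / 7115.7) = 3
f_alias = |19945.6 - 3 * 7115.7|
        = |19945.6 - 21347.1|
        = 1401.5 Hz

1401.5


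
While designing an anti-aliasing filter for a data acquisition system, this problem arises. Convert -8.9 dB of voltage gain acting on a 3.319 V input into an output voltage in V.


Output voltage from dB gain:
V_out = V_in * 10^(gain_dB / 20)
      = 3.319 * 10^(-8.9 / 20)
      = 3.319 * 0.358922
      = 1.1913 V

1.1913 V


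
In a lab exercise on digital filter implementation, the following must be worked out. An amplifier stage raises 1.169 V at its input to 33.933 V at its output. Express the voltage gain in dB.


Voltage gain in dB:
G = 20 * log10(Vout / Vin)
  = 20 * log10(33.933 / 1.169)
  = 20 * log10(29.027374)
  = 20 * 1.462808
  = 29.26 dB

29.26 dB


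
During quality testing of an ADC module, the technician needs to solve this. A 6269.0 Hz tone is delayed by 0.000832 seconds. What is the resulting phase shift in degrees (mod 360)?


Phase shift from frequency and time delay:
phi = 360 * f * t_delay
    = 360 * 6269.0 * 0.000832
    = 1877.69 degrees
    mod 360 = 77.69 degrees

77.69 degrees


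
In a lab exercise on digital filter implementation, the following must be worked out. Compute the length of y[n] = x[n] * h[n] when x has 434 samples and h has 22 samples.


Linear convolution output length:
L = N + M - 1
  = 434 + 22 - 1
  = 455 samples

455


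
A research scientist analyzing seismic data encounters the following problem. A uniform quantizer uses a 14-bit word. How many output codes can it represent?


Number of quantization levels = 2^N
= 2^14
= 16384

16384


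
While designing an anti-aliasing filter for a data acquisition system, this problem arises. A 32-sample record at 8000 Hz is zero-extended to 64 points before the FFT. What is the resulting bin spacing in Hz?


Frequency resolution after zero-padding:
N_padded = 32 * 2 = 64
df = fs / N_padded
   = 8000 / 64
   = 125.0 Hz

125.0 Hz


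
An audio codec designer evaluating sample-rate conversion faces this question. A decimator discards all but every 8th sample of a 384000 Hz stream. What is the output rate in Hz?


Decimation reduces the sample rate:
fs_out = fs_in / M
       = 384000 / 8
       = 48000.0 Hz

48000.0 Hz


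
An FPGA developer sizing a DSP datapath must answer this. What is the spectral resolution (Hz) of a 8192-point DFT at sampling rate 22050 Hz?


DFT frequency resolution:
df = fs / N
   = 22050 / 8192
   = 2.6917 Hz

2.6917 Hz


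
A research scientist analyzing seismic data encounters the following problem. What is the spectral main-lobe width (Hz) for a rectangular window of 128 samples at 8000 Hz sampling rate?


Main lobe width for a rectangular window:
Width = 2 * fs / N
      = 2 * 8000 / 128
      = 16000 / 128
      = 125.0 Hz

125.0 Hz


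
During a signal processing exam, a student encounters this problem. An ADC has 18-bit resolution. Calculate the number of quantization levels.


Number of quantization levels = 2^N
= 2^18
= 262144

262144


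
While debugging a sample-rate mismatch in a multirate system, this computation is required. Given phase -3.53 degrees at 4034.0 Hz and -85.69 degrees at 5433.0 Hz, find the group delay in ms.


Group delay from phase difference:
tau = -d(phi)/d(omega)
d(phi) = -82.16 deg = -1.433963 rad
d(omega) = 2*pi*(5433.0 - 4034.0) = 8790.1762 rad/s
tau = -(-1.433963) / 8790.1762
    = 0.1631 ms

0.1631 ms


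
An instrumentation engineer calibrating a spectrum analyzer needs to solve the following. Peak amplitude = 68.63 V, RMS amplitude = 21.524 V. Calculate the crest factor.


Crest factor is the ratio of peak to RMS:
CF = V_peak / V_rms
   = 68.63 / 21.524
   = 3.1885

3.1885


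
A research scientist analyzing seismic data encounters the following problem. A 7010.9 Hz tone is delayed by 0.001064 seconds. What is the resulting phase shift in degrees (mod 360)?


Phase shift from frequency and time delay:
phi = 360 * f * t_delay
    = 360 * 7010.9 * 0.001064
    = 2685.46 degrees
    mod 360 = 165.46 degrees

165.46 degrees


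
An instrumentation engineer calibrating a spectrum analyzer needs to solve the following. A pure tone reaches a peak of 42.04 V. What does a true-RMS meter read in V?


RMS voltage for a sinusoidal waveform:
V_rms = V_peak / sqrt(2)
      = 42.04 / 1.414214
      = 29.727 V

29.727 V


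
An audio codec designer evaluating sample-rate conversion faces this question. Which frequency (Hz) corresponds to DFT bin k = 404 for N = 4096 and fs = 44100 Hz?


Frequency of DFT bin k:
f_k = k * fs / N
    = 404 * 44100 / 4096
    = 17816400 / 4096
    = 4349.707 Hz

4349.707 Hz


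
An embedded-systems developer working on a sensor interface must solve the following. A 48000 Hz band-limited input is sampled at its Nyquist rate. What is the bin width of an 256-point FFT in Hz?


Step 1 — Nyquist sampling rate:
fs = 2 * fmax = 2 * 48000 = 96000 Hz

Step 2 — DFT bin spacing:
df = fs / N = 96000 / 256 = 375.0 Hz

375.0 Hz


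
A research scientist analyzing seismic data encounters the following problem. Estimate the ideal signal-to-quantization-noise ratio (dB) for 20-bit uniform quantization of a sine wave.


Theoretical SNR for a full-scale sinusoid:
SNR = 6.02 * N + 1.76
    = 6.02 * 20 + 1.76
    = 120.4 + 1.76
    = 122.16 dB

122.16 dB


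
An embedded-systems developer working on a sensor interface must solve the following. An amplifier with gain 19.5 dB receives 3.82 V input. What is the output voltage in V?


Output voltage from dB gain:
V_out = V_in * 10^(gain_dB / 20)
      = 3.82 * 10^(19.5 / 20)
      = 3.82 * 9.440609
      = 36.0631 V

36.0631 V


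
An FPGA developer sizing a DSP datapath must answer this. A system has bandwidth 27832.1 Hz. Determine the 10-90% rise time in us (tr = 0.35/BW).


Rise time from bandwidth relationship:
tr = 0.35 / BW
   = 0.35 / 27832.1
   = 1.257540753e-05 s
   = 12.5754 us

12.5754 us


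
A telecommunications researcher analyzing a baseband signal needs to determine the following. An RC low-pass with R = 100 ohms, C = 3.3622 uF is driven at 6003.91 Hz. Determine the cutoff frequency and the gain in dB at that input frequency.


Step 1 — cutoff frequency:
fc = 1 / (2*pi*R*C)
C = 3.3622 uF = 3.3622e-06 F
fc = 1 / (2*pi*100*3.3622e-06)
   = 473.365 Hz

Step 2 — magnitude at f = 6003.91 Hz:
|H(f)| = 1 / sqrt(1 + (f/fc)^2)
f/fc = 6003.91 / 473.365 = 12.683468
|H| = 1 / sqrt(1 + 160.870361) = 0.0785989
|H|_dB = 20*log10(0.0785989) = -22.09 dB

fc = 473.365 Hz; |H(6003.91 Hz)| = -22.09 dB


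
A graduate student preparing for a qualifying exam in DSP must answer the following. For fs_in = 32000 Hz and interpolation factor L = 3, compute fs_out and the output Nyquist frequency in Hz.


Step 1 — output sample rate after interpolation by L:
fs_out = L * fs_in = 3 * 32000 = 96000 Hz

Step 2 — Nyquist frequency of the output stream:
f_Nyq = fs_out / 2 = 96000 / 2 = 48000.0 Hz

fs_out = 96000 Hz; f_Nyquist = 48000.0 Hz


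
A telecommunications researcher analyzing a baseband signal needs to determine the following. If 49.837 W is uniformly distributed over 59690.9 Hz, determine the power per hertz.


Power spectral density:
PSD = P / BW
    = 49.837 / 59690.9
    = 0.00083492 W/Hz

0.00083492 W/Hz


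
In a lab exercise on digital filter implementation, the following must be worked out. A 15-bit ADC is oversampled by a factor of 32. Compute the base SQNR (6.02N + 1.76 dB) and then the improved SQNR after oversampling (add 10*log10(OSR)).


Step 1 — baseline SQNR at Nyquist:
SQNR_base = 6.02*N + 1.76
          = 6.02*15 + 1.76
          = 92.06 dB

Step 2 — oversampling processing gain:
G = 10*log10(OSR) = 10*log10(32) = 15.05 dB

Step 3 — total:
SQNR_total = 92.06 + 15.05 = 107.11 dB

Base SQNR = 92.06 dB; oversampled SQNR = 107.11 dB


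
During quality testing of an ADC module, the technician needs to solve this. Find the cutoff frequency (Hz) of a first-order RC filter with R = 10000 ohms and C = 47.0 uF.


Cutoff frequency of a first-order RC filter:
fc = 1 / (2 * pi * R * C)
C = 47.0 uF = 4.7e-05 F
fc = 1 / (2 * pi * 10000 * 4.7e-05)
   = 1 / 2.9530970943744
   = 0.338628 Hz

0.338628 Hz


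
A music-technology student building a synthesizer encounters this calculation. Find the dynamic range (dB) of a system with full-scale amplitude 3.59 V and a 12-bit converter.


Dynamic range from full-scale to LSB:
V_min = V_max / 2^bits = 3.59 / 2^12
DR = 20 * log10(V_max / V_min)
   = 20 * log10(2^12)
   = 20 * 12 * log10(2)
   = 72.25 dB

72.25 dB


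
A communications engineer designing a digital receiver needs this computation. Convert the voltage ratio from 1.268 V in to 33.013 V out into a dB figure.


Voltage gain in dB:
G = 20 * log10(Vout / Vin)
  = 20 * log10(33.013 / 1.268)
  = 20 * log10(26.035489)
  = 20 * 1.415566
  = 28.31 dB

28.31 dB


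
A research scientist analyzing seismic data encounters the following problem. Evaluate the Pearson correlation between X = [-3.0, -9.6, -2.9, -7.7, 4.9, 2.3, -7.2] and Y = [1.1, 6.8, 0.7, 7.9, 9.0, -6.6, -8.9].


Pearson correlation coefficient (population):
r = cov(X,Y) / (std(X) * std(Y))
Mean X = -3.3143, Mean Y = 1.4286
Cov(X,Y) = -0.756735
Std(X) = 4.972906, Std(Y) = 6.544728
r = -0.0233

-0.0233


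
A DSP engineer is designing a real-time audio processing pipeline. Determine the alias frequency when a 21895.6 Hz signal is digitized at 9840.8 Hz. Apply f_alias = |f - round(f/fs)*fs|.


Compute the nearest integer multiple of fs to the signal:
n = round(21895.6 / 9840.8) = 2
f_alias = |21895.6 - 2 * 9840.8|
        = |21895.6 - 19681.6|
        = 2214.0 Hz

2214.0


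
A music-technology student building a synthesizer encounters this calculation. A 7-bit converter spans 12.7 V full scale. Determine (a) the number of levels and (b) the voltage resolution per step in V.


Step 1 — number of quantization levels:
L = 2^N = 2^7 = 128

Step 2 — LSB step size:
delta = Vfs / L
      = 12.7 / 128
      = 0.09921875 V

Levels = 128; step size = 0.09921875 V


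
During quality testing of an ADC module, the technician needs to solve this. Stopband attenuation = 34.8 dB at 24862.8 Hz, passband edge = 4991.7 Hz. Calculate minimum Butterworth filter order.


Butterworth filter order formula:
n = log10(10^(A/10) - 1) / (2 * log10(f_stop/f_pass))
10^(34.8/10) - 1 = 3018.9517
f_stop/f_pass = 24862.8 / 4991.7 = 4.9808
n = 2.4952 -> ceil = 3

3


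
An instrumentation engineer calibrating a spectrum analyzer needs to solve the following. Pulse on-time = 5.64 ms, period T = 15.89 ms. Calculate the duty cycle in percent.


Duty cycle as a percentage:
DC = (t_on / T) * 100
   = (5.64 / 15.89) * 100
   = 0.35494 * 100
   = 35.49 %

35.49 %


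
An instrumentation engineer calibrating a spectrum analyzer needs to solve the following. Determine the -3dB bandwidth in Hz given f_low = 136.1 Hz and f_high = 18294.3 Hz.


Bandwidth is the difference of -3dB frequencies:
BW = f_high - f_low
   = 18294.3 - 136.1
   = 18158.2 Hz

18158.2 Hz


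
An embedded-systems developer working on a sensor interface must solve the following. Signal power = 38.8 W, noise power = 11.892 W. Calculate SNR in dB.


SNR in decibels:
SNR = 10 * log10(Ps / Pn)
    = 10 * log10(38.8 / 11.892)
    = 10 * log10(3.2627)
    = 10 * 0.5136
    = 5.14 dB

5.14 dB


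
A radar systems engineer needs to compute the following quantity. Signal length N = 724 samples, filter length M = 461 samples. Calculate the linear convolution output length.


Linear convolution output length:
L = N + M - 1
  = 724 + 461 - 1
  = 1184 samples

1184


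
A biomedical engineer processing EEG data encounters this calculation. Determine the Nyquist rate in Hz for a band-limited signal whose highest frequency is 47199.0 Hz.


The Nyquist rate is twice the maximum frequency component.
fs_min = 2 * fmax
      = 2 * 47199.0
      = 94398.0 Hz

94398.0


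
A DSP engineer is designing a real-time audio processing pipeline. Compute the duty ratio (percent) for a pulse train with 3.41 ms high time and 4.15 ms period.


Duty cycle as a percentage:
DC = (t_on / T) * 100
   = (3.41 / 4.15) * 100
   = 0.821687 * 100
   = 82.17 %

82.17 %


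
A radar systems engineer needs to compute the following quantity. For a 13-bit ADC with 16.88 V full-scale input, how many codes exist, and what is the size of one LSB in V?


Step 1 — number of quantization levels:
L = 2^N = 2^13 = 8192

Step 2 — LSB step size:
delta = Vfs / L
      = 16.88 / 8192
      = 0.00206055 V

Levels = 8192; step size = 0.00206055 V


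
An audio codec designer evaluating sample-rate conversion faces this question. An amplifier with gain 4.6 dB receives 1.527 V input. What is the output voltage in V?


Output voltage from dB gain:
V_out = V_in * 10^(gain_dB / 20)
      = 1.527 * 10^(4.6 / 20)
      = 1.527 * 1.698244
      = 2.5932 V

2.5932 V


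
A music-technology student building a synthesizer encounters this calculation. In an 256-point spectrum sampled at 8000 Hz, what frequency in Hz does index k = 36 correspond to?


Frequency of DFT bin k:
f_k = k * fs / N
    = 36 * 8000 / 256
    = 288000 / 256
    = 1125.0 Hz

1125.0 Hz


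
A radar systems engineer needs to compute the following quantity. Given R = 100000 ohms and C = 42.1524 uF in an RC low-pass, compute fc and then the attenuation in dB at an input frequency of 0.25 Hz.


Step 1 — cutoff frequency:
fc = 1 / (2*pi*R*C)
C = 42.1524 uF = 4.21524e-05 F
fc = 1 / (2*pi*100000*4.21524e-05)
   = 0.037757 Hz

Step 2 — magnitude at f = 0.25 Hz:
|H(f)| = 1 / sqrt(1 + (f/fc)^2)
f/fc = 0.25 / 0.037757 = 6.621289
|H| = 1 / sqrt(1 + 43.841468) = 0.1493345
|H|_dB = 20*log10(0.1493345) = -16.52 dB

fc = 0.037757 Hz; |H(0.25 Hz)| = -16.52 dB
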